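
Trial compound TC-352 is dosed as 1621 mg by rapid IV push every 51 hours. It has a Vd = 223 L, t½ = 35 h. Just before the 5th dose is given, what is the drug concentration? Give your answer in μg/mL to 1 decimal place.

4.1 μg/mL

f = (1/2)^(τ/t½) = (1/2)^(51/35) ≈ 0.3642.
C₀ = D/Vd = 1621/223 ≈ 7.269 μg/mL.
Before the 5th dose, 4 doses have been given. Superposition: Cmin = C₀·(f + f² + … + f^4).
≈ 7.269 × (0.3642 + 0.1326 + 0.0483 + 0.0176) ≈ 7.269 × 0.5627 ≈ 4.090 μg/mL.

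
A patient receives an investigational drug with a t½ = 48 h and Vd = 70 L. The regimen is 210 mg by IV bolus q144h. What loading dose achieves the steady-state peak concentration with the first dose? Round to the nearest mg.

f = (1/2)^(144/48) ≈ 0.125000; accumulation ratio R = 1/(1−f) ≈ 1.14286.
Loading dose to hit Cmax,ss on first dose: D_load = D_maint·R ≈ 210 × 1.14286 ≈ 240.00 mg.

240 mg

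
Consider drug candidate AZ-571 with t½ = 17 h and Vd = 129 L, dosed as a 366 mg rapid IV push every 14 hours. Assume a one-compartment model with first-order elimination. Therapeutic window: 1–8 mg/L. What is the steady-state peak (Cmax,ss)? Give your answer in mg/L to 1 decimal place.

6.5 mg/L

k = ln2/t½ = ln2/17 ≈ 0.040773 h⁻¹; fraction remaining f = e^(−kτ) = e^(−0.040773×14) ≈ 0.5651.
At steady state, accumulation factor R = 1/(1 − e^(−kτ)) ≈ 2.2994.
Each bolus raises the concentration by D/Vd = 366/129 ≈ 2.837 mg/L.
Cmax,ss = C₀/(1 − f) ≈ 2.837/0.4349 ≈ 6.523 mg/L.
Peak 6.5 mg/L vs MTC 8 mg/L: below toxic threshold.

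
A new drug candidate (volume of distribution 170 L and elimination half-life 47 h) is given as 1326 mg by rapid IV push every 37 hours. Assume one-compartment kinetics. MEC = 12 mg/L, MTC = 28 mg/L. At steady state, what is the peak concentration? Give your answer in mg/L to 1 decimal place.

τ/t½ = 37/47 ≈ 0.78723, so fraction remaining f = (1/2)^(37/47) ≈ 0.5795.
Accumulation ratio R = 1/(1 − f) ≈ 1/0.4205 ≈ 2.3781.
Single-dose peak C₀ = D/Vd = 1326/170 ≈ 7.800 mg/L.
Steady-state peak Cmax,ss = C₀·R ≈ 7.800 × 2.3781 ≈ 18.549 mg/L.
Peak 18.5 mg/L vs MTC 28 mg/L: below toxic threshold.

18.5 mg/L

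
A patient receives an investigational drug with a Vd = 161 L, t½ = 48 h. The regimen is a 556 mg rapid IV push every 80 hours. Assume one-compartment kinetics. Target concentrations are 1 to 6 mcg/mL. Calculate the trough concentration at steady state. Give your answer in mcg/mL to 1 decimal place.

1.6 mcg/mL

τ/t½ = 80/48 ≈ 1.6667, so fraction remaining f = (1/2)^(80/48) ≈ 0.3150.
Accumulation ratio R = 1/(1 − f) ≈ 1/0.6850 ≈ 1.4599.
Each bolus raises the concentration by D/Vd = 556/161 ≈ 3.453 mcg/mL.
Cmax,ss = C₀/(1 − f) ≈ 3.453/0.6850 ≈ 5.041 mcg/mL.
Steady-state trough Cmin,ss = Cmax,ss·f ≈ 5.041 × 0.3150 ≈ 1.588 mcg/mL.
Trough 1.6 mcg/mL vs MEC 1 mcg/mL: adequate.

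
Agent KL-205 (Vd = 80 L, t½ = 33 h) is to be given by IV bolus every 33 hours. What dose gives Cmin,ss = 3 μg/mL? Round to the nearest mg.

240 mg

τ/t½ = 33/33 ≈ 1, so f = (1/2)^(33/33) ≈ 0.500000.
Cmin,ss = (D/Vd)·f/(1−f), so D = Cmin,ss·Vd·(1−f)/f.
D = 3 × 80 × (1−f)/f ≈ 3 × 80 × 1.00000 ≈ 240.00 mg.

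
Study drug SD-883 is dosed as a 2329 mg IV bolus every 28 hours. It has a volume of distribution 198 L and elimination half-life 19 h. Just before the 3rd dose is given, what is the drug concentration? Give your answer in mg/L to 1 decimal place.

5.8 mg/L

f = (1/2)^(τ/t½) = (1/2)^(28/19) ≈ 0.3601.
C₀ = D/Vd = 2329/198 ≈ 11.763 mg/L.
Before the 3rd dose, 2 doses have been given. Superposition: Cmin = C₀·(f + f²).
≈ 11.763 × (0.3601 + 0.1297) ≈ 11.763 × 0.4898 ≈ 5.762 mg/L.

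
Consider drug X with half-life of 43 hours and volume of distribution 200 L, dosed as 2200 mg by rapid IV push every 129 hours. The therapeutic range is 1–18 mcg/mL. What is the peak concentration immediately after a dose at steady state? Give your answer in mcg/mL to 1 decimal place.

τ = 129 h = 3 half-lives, so f = (1/2)^3 = 0.125.
At steady state, R = 1/(1 − 0.125) = 8/7.
Single-dose peak C₀ = D/Vd = 2200/200 = 11 mcg/mL.
Steady-state peak Cmax,ss = C₀·R = 11 × 8/7 ≈ 12.571 mcg/mL.
Peak 12.6 mcg/mL vs MTC 18 mcg/mL: below toxic threshold.

12.6 mcg/mL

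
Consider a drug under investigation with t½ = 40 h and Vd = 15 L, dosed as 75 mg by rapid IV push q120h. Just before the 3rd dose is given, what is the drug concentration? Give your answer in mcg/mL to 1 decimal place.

f = (1/2)^(τ/t½) = (1/2)^(120/40) ≈ 0.1250.
C₀ = D/Vd = 75/15 ≈ 5.000 mcg/mL.
Before the 3rd dose, 2 doses have been given. Superposition: Cmin = C₀·(f + f²).
≈ 5.000 × (0.1250 + 0.0156) ≈ 5.000 × 0.1406 ≈ 0.703 mcg/mL.

0.7 mcg/mL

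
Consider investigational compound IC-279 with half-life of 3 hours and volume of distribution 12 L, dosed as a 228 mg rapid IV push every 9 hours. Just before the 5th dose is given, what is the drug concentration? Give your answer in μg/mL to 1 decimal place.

f = (1/2)^(τ/t½) = (1/2)^(9/3) ≈ 0.1250.
C₀ = D/Vd = 228/12 ≈ 19.000 μg/mL.
Before the 5th dose, 4 doses have been given. Superposition: Cmin = C₀·(f + f² + … + f^4).
≈ 19.000 × (0.1250 + 0.0156 + 0.0020 + 0.0002) ≈ 19.000 × 0.1428 ≈ 2.713 μg/mL.

2.7 μg/mL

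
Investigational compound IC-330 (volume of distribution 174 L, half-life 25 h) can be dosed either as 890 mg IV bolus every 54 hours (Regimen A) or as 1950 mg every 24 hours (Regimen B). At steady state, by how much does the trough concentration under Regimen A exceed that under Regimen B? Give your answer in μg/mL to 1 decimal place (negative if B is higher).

Regimen A: f = (1/2)^(54/25) ≈ 0.2238; Cmin,ss = (890/174)·f/(1−f) ≈ 1.475 μg/mL.
Regimen B: f = (1/2)^(24/25) ≈ 0.5141; Cmin,ss = (1950/174)·f/(1−f) ≈ 11.857 μg/mL.
Difference ≈ 1.475 − 11.857 ≈ -10.382 μg/mL.

-10.4 μg/mL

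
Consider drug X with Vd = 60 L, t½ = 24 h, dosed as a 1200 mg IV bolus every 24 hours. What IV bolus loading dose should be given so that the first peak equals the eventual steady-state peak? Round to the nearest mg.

f = (1/2)^(24/24) ≈ 0.500000; accumulation ratio R = 1/(1−f) ≈ 2.00000.
Loading dose to hit Cmax,ss on first dose: D_load = D_maint·R ≈ 1200 × 2.00000 ≈ 2400.00 mg.

2400 mg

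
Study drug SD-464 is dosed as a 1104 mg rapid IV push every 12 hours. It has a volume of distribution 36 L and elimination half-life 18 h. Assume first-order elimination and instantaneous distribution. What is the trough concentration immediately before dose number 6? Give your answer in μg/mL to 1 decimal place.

f = (1/2)^(τ/t½) = (1/2)^(12/18) ≈ 0.6300.
C₀ = D/Vd = 1104/36 ≈ 30.667 μg/mL.
Before the 6th dose, 5 doses have been given. Superposition: Cmin = C₀·(f + f² + … + f^5).
≈ 30.667 × (0.6300 + 0.3969 + 0.2500 + 0.1575 + 0.0992) ≈ 30.667 × 1.5336 ≈ 47.031 μg/mL.

47.0 μg/mL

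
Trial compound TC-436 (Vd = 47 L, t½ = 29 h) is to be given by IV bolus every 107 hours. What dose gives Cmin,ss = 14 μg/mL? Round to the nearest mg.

τ/t½ = 107/29 ≈ 3.6897, so f = (1/2)^(107/29) ≈ 0.077500.
Cmin,ss = (D/Vd)·f/(1−f), so D = Cmin,ss·Vd·(1−f)/f.
D = 14 × 47 × (1−f)/f ≈ 14 × 47 × 11.90323 ≈ 7832.33 mg.

7832 mg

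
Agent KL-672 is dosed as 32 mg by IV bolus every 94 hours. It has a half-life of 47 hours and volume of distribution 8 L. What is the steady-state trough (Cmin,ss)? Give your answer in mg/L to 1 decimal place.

1.3 mg/L

τ = 94 h = 2 half-lives, so f = (1/2)^2 = 0.25.
Accumulation ratio R = 1/(1 − f) = 1/0.75 = 4/3.
Single-dose peak C₀ = D/Vd = 32/8 = 4 mg/L.
Steady-state peak Cmax,ss = C₀·R = 4 × 4/3 ≈ 5.333 mg/L.
Steady-state trough Cmin,ss = Cmax,ss·f ≈ 5.333 × 0.25 ≈ 1.333 mg/L.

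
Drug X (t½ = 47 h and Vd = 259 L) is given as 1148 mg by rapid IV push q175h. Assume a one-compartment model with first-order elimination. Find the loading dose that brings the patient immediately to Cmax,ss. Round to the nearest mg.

1242 mg

f = (1/2)^(175/47) ≈ 0.075708; accumulation ratio R = 1/(1−f) ≈ 1.08191.
Loading dose to hit Cmax,ss on first dose: D_load = D_maint·R ≈ 1148 × 1.08191 ≈ 1242.03 mg.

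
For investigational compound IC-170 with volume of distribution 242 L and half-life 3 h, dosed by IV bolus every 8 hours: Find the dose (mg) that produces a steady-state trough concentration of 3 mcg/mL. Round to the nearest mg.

τ/t½ = 8/3 ≈ 2.6667, so f = (1/2)^(8/3) ≈ 0.157490.
Cmin,ss = (D/Vd)·f/(1−f), so D = Cmin,ss·Vd·(1−f)/f.
D = 3 × 242 × (1−f)/f ≈ 3 × 242 × 5.34961 ≈ 3883.82 mg.

3884 mg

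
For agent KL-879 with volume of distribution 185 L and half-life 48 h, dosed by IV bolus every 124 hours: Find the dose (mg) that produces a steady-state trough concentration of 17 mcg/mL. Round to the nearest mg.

τ/t½ = 124/48 ≈ 2.5833, so f = (1/2)^(124/48) ≈ 0.166855.
Cmin,ss = (D/Vd)·f/(1−f), so D = Cmin,ss·Vd·(1−f)/f.
D = 17 × 185 × (1−f)/f ≈ 17 × 185 × 4.99323 ≈ 15703.71 mg.

15704 mg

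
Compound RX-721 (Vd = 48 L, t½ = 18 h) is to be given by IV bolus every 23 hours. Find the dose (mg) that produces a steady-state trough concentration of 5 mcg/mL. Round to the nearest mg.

τ/t½ = 23/18 ≈ 1.2778, so f = (1/2)^(23/18) ≈ 0.412430.
Cmin,ss = (D/Vd)·f/(1−f), so D = Cmin,ss·Vd·(1−f)/f.
D = 5 × 48 × (1−f)/f ≈ 5 × 48 × 1.42465 ≈ 341.92 mg.

342 mg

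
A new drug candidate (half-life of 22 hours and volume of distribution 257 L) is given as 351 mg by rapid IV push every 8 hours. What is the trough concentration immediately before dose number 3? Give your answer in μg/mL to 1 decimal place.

1.9 μg/mL

f = (1/2)^(τ/t½) = (1/2)^(8/22) ≈ 0.7772.
C₀ = D/Vd = 351/257 ≈ 1.366 μg/mL.
Before the 3rd dose, 2 doses have been given. Superposition: Cmin = C₀·(f + f²).
≈ 1.366 × (0.7772 + 0.6040) ≈ 1.366 × 1.3812 ≈ 1.887 μg/mL.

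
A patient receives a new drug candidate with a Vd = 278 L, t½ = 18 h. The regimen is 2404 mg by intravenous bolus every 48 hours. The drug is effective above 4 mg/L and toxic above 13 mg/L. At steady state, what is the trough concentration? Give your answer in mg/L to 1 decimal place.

1.6 mg/L

τ/t½ = 48/18 ≈ 2.6667, so fraction remaining f = (1/2)^(48/18) ≈ 0.1575.
Accumulation ratio R = 1/(1 − f) ≈ 1/0.8425 ≈ 1.1869.
Single-dose peak C₀ = D/Vd = 2404/278 ≈ 8.647 mg/L.
Cmax,ss = C₀/(1 − f) ≈ 8.647/0.8425 ≈ 10.264 mg/L.
One interval later, Cmin,ss = Cmax,ss·e^(−kτ) ≈ 10.264 × 0.1575 ≈ 1.617 mg/L.
Trough 1.6 mg/L vs MEC 4 mg/L: subtherapeutic.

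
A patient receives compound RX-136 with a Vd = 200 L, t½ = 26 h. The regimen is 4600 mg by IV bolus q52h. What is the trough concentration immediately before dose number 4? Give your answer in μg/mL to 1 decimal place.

f = (1/2)^(τ/t½) = (1/2)^(52/26) ≈ 0.2500.
C₀ = D/Vd = 4600/200 ≈ 23.000 μg/mL.
Before the 4th dose, 3 doses have been given. Superposition: Cmin = C₀·(f + f² + … + f^3).
≈ 23.000 × (0.2500 + 0.0625 + 0.0156) ≈ 23.000 × 0.3281 ≈ 7.546 μg/mL.

7.5 μg/mL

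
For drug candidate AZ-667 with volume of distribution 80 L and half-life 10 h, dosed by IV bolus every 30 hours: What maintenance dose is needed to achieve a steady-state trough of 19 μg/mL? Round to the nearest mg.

10640 mg

τ/t½ = 30/10 ≈ 3, so f = (1/2)^(30/10) ≈ 0.125000.
Cmin,ss = (D/Vd)·f/(1−f), so D = Cmin,ss·Vd·(1−f)/f.
D = 19 × 80 × (1−f)/f ≈ 19 × 80 × 7.00000 ≈ 10640.00 mg.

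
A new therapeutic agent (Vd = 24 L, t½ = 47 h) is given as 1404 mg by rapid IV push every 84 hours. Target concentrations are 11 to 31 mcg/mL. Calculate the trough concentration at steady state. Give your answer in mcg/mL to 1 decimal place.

23.9 mcg/mL

Over one 84-h interval, 84/47 ≈ 1.7872 half-lives elapse, leaving f ≈ 0.2897 of each dose.
Accumulation ratio R = 1/(1 − f) ≈ 1/0.7103 ≈ 1.4079.
Single-dose peak C₀ = D/Vd = 1404/24 ≈ 58.500 mcg/mL.
Steady-state peak Cmax,ss = C₀·R ≈ 58.500 × 1.4079 ≈ 82.362 mcg/mL.
Steady-state trough Cmin,ss = Cmax,ss·f ≈ 82.362 × 0.2897 ≈ 23.860 mcg/mL.
Trough 23.9 mcg/mL vs MEC 11 mcg/mL: adequate.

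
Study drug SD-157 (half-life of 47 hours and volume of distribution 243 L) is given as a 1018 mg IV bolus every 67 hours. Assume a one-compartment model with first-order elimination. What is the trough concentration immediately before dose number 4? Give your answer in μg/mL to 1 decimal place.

f = (1/2)^(τ/t½) = (1/2)^(67/47) ≈ 0.3723.
C₀ = D/Vd = 1018/243 ≈ 4.189 μg/mL.
Before the 4th dose, 3 doses have been given. Superposition: Cmin = C₀·(f + f² + … + f^3).
≈ 4.189 × (0.3723 + 0.1386 + 0.0516) ≈ 4.189 × 0.5625 ≈ 2.356 μg/mL.

2.4 μg/mL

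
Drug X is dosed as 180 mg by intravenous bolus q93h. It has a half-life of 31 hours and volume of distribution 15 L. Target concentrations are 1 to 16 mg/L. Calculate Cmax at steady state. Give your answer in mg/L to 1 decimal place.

τ = 93 h = 3 half-lives, so f = (1/2)^3 = 0.125.
Accumulation ratio R = 1/(1 − f) = 1/0.875 = 8/7.
Single-dose peak C₀ = D/Vd = 180/15 = 12 mg/L.
Steady-state peak Cmax,ss = C₀·R = 12 × 8/7 ≈ 13.714 mg/L.
Peak 13.7 mg/L vs MTC 16 mg/L: below toxic threshold.

13.7 mg/L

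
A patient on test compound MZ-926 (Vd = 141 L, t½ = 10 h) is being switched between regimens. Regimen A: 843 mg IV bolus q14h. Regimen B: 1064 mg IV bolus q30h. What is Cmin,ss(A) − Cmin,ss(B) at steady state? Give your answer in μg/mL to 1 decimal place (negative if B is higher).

2.6 μg/mL

Regimen A: f = (1/2)^(14/10) ≈ 0.3789; Cmin,ss = (843/141)·f/(1−f) ≈ 3.647 μg/mL.
Regimen B: f = (1/2)^(30/10) ≈ 0.1250; Cmin,ss = (1064/141)·f/(1−f) ≈ 1.078 μg/mL.
Difference ≈ 3.647 − 1.078 ≈ 2.569 μg/mL.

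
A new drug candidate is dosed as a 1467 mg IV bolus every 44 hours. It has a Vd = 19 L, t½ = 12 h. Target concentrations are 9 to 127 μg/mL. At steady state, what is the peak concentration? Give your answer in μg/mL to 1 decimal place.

τ/t½ = 44/12 ≈ 3.6667, so fraction remaining f = (1/2)^(44/12) ≈ 0.0787.
At steady state, accumulation factor R = 1/(1 − e^(−kτ)) ≈ 1.0854.
Single-dose peak C₀ = D/Vd = 1467/19 ≈ 77.211 μg/mL.
Steady-state peak Cmax,ss = C₀·R ≈ 77.211 × 1.0854 ≈ 83.805 μg/mL.
Peak 83.8 μg/mL vs MTC 127 μg/mL: below toxic threshold.

83.8 μg/mL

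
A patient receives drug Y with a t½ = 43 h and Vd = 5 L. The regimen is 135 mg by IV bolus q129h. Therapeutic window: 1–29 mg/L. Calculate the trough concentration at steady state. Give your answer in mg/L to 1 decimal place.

3.9 mg/L

τ = 129 h = 3 half-lives, so f = (1/2)^3 = 0.125.
At steady state, R = 1/(1 − 0.125) = 8/7.
Single-dose peak C₀ = D/Vd = 135/5 = 27 mg/L.
Steady-state peak Cmax,ss = C₀·R = 27 × 8/7 ≈ 30.857 mg/L.
Steady-state trough Cmin,ss = Cmax,ss·f ≈ 30.857 × 0.125 ≈ 3.857 mg/L.
Trough 3.9 mg/L vs MEC 1 mg/L: adequate.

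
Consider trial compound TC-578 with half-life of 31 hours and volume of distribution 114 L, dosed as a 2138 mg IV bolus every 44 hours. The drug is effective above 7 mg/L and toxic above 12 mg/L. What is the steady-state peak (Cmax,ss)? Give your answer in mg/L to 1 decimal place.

30.0 mg/L

k = ln2/t½ = ln2/31 ≈ 0.022360 h⁻¹; fraction remaining f = e^(−kτ) = e^(−0.022360×44) ≈ 0.3739.
Accumulation ratio R = 1/(1 − f) ≈ 1/0.6261 ≈ 1.5972.
Single-dose peak C₀ = D/Vd = 2138/114 ≈ 18.754 mg/L.
Cmax,ss = C₀/(1 − f) ≈ 18.754/0.6261 ≈ 29.954 mg/L.
Peak 30.0 mg/L vs MTC 12 mg/L: exceeds toxic threshold.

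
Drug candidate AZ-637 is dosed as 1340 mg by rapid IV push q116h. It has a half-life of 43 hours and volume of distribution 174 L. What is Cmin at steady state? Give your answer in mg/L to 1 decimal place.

1.4 mg/L

k = ln2/t½ = ln2/43 ≈ 0.016120 h⁻¹; fraction remaining f = e^(−kτ) = e^(−0.016120×116) ≈ 0.1541.
Single-dose peak C₀ = D/Vd = 1340/174 ≈ 7.701 mg/L.
Steady-state trough Cmin,ss = C₀·f/(1−f) ≈ 7.701 × 0.1541/0.8459 ≈ 1.403 mg/L.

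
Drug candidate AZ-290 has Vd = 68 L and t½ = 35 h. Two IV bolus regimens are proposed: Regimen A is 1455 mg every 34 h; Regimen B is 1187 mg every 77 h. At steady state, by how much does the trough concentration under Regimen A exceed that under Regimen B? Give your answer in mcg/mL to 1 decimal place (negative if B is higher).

Regimen A: f = (1/2)^(34/35) ≈ 0.5100; Cmin,ss = (1455/68)·f/(1−f) ≈ 22.270 mcg/mL.
Regimen B: f = (1/2)^(77/35) ≈ 0.2176; Cmin,ss = (1187/68)·f/(1−f) ≈ 4.855 mcg/mL.
Difference ≈ 22.270 − 4.855 ≈ 17.415 mcg/mL.

17.4 mcg/mL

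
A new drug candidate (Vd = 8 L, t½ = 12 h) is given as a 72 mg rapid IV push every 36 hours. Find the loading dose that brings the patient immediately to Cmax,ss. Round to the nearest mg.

82 mg

f = (1/2)^(36/12) ≈ 0.125000; accumulation ratio R = 1/(1−f) ≈ 1.14286.
Loading dose to hit Cmax,ss on first dose: D_load = D_maint·R ≈ 72 × 1.14286 ≈ 82.29 mg.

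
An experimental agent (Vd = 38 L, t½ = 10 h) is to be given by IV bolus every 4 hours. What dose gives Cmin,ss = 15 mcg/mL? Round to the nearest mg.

τ/t½ = 4/10 ≈ 0.4, so f = (1/2)^(4/10) ≈ 0.757858.
Cmin,ss = (D/Vd)·f/(1−f), so D = Cmin,ss·Vd·(1−f)/f.
D = 15 × 38 × (1−f)/f ≈ 15 × 38 × 0.31951 ≈ 182.12 mg.

182 mg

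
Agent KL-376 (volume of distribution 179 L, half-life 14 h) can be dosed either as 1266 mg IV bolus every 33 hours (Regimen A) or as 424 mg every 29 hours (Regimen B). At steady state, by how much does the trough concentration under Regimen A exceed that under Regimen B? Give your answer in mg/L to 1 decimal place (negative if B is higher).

1.0 mg/L

Regimen A: f = (1/2)^(33/14) ≈ 0.1952; Cmin,ss = (1266/179)·f/(1−f) ≈ 1.715 mg/L.
Regimen B: f = (1/2)^(29/14) ≈ 0.2379; Cmin,ss = (424/179)·f/(1−f) ≈ 0.739 mg/L.
Difference ≈ 1.715 − 0.739 ≈ 0.976 mg/L.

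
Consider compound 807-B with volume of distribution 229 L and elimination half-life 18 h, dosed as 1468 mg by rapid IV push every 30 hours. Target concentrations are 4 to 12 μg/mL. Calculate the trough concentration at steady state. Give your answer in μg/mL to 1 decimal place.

k = ln2/t½ = ln2/18 ≈ 0.038508 h⁻¹; fraction remaining f = e^(−kτ) = e^(−0.038508×30) ≈ 0.3150.
Each bolus raises the concentration by D/Vd = 1468/229 ≈ 6.410 μg/mL.
Steady-state trough Cmin,ss = C₀·f/(1−f) ≈ 6.410 × 0.3150/0.6850 ≈ 2.948 μg/mL.
Trough 2.9 μg/mL vs MEC 4 μg/mL: subtherapeutic.

2.9 μg/mL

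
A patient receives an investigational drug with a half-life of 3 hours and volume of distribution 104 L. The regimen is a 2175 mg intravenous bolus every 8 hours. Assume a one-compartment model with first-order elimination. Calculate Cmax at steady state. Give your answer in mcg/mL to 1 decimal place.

24.8 mcg/mL

k = ln2/t½ = ln2/3 ≈ 0.231049 h⁻¹; fraction remaining f = e^(−kτ) = e^(−0.231049×8) ≈ 0.1575.
At steady state, accumulation factor R = 1/(1 − e^(−kτ)) ≈ 1.1869.
Each bolus raises the concentration by D/Vd = 2175/104 ≈ 20.913 mcg/mL.
Cmax,ss = C₀/(1 − f) ≈ 20.913/0.8425 ≈ 24.823 mcg/mL.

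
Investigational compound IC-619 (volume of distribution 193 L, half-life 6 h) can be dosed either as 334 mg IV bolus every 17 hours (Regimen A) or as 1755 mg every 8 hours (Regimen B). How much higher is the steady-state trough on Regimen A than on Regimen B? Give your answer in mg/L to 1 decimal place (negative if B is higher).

-5.7 mg/L

Regimen A: f = (1/2)^(17/6) ≈ 0.1403; Cmin,ss = (334/193)·f/(1−f) ≈ 0.282 mg/L.
Regimen B: f = (1/2)^(8/6) ≈ 0.3969; Cmin,ss = (1755/193)·f/(1−f) ≈ 5.984 mg/L.
Difference ≈ 0.282 − 5.984 ≈ -5.702 mg/L.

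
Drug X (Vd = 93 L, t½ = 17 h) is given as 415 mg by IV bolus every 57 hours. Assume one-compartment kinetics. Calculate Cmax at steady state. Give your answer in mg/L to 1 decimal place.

4.9 mg/L

τ/t½ = 57/17 ≈ 3.3529, so fraction remaining f = (1/2)^(57/17) ≈ 0.0979.
At steady state, accumulation factor R = 1/(1 − e^(−kτ)) ≈ 1.1085.
Each bolus raises the concentration by D/Vd = 415/93 ≈ 4.462 mg/L.
Steady-state peak Cmax,ss = C₀·R ≈ 4.462 × 1.1085 ≈ 4.946 mg/L.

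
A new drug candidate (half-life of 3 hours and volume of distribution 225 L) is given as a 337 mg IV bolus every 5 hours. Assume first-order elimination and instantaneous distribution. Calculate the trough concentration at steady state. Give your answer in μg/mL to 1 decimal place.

τ/t½ = 5/3 ≈ 1.6667, so fraction remaining f = (1/2)^(5/3) ≈ 0.3150.
Each bolus raises the concentration by D/Vd = 337/225 ≈ 1.498 μg/mL.
Steady-state trough Cmin,ss = C₀·f/(1−f) ≈ 1.498 × 0.3150/0.6850 ≈ 0.689 μg/mL.

0.7 μg/mL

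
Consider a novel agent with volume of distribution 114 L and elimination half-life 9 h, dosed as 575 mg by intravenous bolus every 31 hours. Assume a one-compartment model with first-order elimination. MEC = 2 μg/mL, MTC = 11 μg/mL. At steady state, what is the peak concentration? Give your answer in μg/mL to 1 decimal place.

τ/t½ = 31/9 ≈ 3.4444, so fraction remaining f = (1/2)^(31/9) ≈ 0.0919.
Accumulation ratio R = 1/(1 − f) ≈ 1/0.9081 ≈ 1.1012.
Single-dose peak C₀ = D/Vd = 575/114 ≈ 5.044 μg/mL.
Cmax,ss = C₀/(1 − f) ≈ 5.044/0.9081 ≈ 5.554 μg/mL.
Peak 5.6 μg/mL vs MTC 11 μg/mL: below toxic threshold.

5.6 μg/mL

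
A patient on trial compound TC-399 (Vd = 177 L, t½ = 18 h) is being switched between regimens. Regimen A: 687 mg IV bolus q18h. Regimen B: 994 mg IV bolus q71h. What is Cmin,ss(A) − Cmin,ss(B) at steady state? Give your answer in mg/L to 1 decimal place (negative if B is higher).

3.5 mg/L

Regimen A: f = (1/2)^(18/18) ≈ 0.5000; Cmin,ss = (687/177)·f/(1−f) ≈ 3.881 mg/L.
Regimen B: f = (1/2)^(71/18) ≈ 0.0650; Cmin,ss = (994/177)·f/(1−f) ≈ 0.390 mg/L.
Difference ≈ 3.881 − 0.390 ≈ 3.491 mg/L.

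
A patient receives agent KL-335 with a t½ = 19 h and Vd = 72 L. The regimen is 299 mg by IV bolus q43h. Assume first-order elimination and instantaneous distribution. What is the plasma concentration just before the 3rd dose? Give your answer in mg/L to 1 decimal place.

f = (1/2)^(τ/t½) = (1/2)^(43/19) ≈ 0.2083.
C₀ = D/Vd = 299/72 ≈ 4.153 mg/L.
Before the 3rd dose, 2 doses have been given. Superposition: Cmin = C₀·(f + f²).
≈ 4.153 × (0.2083 + 0.0434) ≈ 4.153 × 0.2517 ≈ 1.045 mg/L.

1.0 mg/L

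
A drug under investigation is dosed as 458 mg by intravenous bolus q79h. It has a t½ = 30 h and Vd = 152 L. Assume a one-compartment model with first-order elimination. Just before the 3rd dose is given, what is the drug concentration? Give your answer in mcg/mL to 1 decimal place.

0.6 mcg/mL

f = (1/2)^(τ/t½) = (1/2)^(79/30) ≈ 0.1612.
C₀ = D/Vd = 458/152 ≈ 3.013 mcg/mL.
Before the 3rd dose, 2 doses have been given. Superposition: Cmin = C₀·(f + f²).
≈ 3.013 × (0.1612 + 0.0260) ≈ 3.013 × 0.1872 ≈ 0.564 mcg/mL.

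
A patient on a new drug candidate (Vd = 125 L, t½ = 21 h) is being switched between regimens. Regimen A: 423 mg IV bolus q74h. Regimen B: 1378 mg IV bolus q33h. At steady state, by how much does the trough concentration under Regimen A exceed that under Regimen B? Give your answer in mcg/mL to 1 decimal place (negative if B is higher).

-5.3 mcg/mL

Regimen A: f = (1/2)^(74/21) ≈ 0.0869; Cmin,ss = (423/125)·f/(1−f) ≈ 0.322 mcg/mL.
Regimen B: f = (1/2)^(33/21) ≈ 0.3365; Cmin,ss = (1378/125)·f/(1−f) ≈ 5.591 mcg/mL.
Difference ≈ 0.322 − 5.591 ≈ -5.269 mcg/mL.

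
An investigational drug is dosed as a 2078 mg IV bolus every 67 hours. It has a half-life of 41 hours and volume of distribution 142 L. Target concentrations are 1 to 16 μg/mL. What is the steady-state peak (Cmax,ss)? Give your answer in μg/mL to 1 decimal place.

Over one 67-h interval, 67/41 ≈ 1.6341 half-lives elapse, leaving f ≈ 0.3222 of each dose.
Accumulation ratio R = 1/(1 − f) ≈ 1/0.6778 ≈ 1.4754.
Single-dose peak C₀ = D/Vd = 2078/142 ≈ 14.634 μg/mL.
Steady-state peak Cmax,ss = C₀·R ≈ 14.634 × 1.4754 ≈ 21.591 μg/mL.
Peak 21.6 μg/mL vs MTC 16 μg/mL: exceeds toxic threshold.

21.6 μg/mL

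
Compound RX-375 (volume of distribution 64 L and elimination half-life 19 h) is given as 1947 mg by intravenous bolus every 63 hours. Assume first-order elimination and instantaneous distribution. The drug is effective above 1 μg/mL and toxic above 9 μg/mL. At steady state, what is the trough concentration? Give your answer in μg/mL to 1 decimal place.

k = ln2/t½ = ln2/19 ≈ 0.036481 h⁻¹; fraction remaining f = e^(−kτ) = e^(−0.036481×63) ≈ 0.1004.
Accumulation ratio R = 1/(1 − f) ≈ 1/0.8996 ≈ 1.1116.
Single-dose peak C₀ = D/Vd = 1947/64 ≈ 30.422 μg/mL.
Steady-state peak Cmax,ss = C₀·R ≈ 30.422 × 1.1116 ≈ 33.817 μg/mL.
One interval later, Cmin,ss = Cmax,ss·e^(−kτ) ≈ 33.817 × 0.1004 ≈ 3.395 μg/mL.
Trough 3.4 μg/mL vs MEC 1 μg/mL: adequate.

3.4 μg/mL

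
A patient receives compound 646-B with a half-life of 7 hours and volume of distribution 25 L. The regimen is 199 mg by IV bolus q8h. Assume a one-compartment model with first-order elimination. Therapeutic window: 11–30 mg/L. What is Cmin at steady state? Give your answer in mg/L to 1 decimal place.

6.6 mg/L

Over one 8-h interval, 8/7 ≈ 1.1429 half-lives elapse, leaving f ≈ 0.4529 of each dose.
At steady state, accumulation factor R = 1/(1 − e^(−kτ)) ≈ 1.8278.
Each bolus raises the concentration by D/Vd = 199/25 ≈ 7.960 mg/L.
Steady-state peak Cmax,ss = C₀·R ≈ 7.960 × 1.8278 ≈ 14.549 mg/L.
One interval later, Cmin,ss = Cmax,ss·e^(−kτ) ≈ 14.549 × 0.4529 ≈ 6.589 mg/L.
Trough 6.6 mg/L vs MEC 11 mg/L: subtherapeutic.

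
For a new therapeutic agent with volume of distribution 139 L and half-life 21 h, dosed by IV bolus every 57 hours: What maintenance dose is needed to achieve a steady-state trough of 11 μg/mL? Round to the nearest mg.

τ/t½ = 57/21 ≈ 2.7143, so f = (1/2)^(57/21) ≈ 0.152377.
Cmin,ss = (D/Vd)·f/(1−f), so D = Cmin,ss·Vd·(1−f)/f.
D = 11 × 139 × (1−f)/f ≈ 11 × 139 × 5.56267 ≈ 8505.32 mg.

8505 mg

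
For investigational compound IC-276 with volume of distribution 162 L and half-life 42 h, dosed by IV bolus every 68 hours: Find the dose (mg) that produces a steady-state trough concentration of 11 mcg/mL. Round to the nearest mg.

3692 mg

τ/t½ = 68/42 ≈ 1.619, so f = (1/2)^(68/42) ≈ 0.325550.
Cmin,ss = (D/Vd)·f/(1−f), so D = Cmin,ss·Vd·(1−f)/f.
D = 11 × 162 × (1−f)/f ≈ 11 × 162 × 2.07172 ≈ 3691.81 mg.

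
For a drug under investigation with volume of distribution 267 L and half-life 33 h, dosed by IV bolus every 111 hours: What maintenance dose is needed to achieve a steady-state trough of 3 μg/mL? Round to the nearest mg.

τ/t½ = 111/33 ≈ 3.3636, so f = (1/2)^(111/33) ≈ 0.097150.
Cmin,ss = (D/Vd)·f/(1−f), so D = Cmin,ss·Vd·(1−f)/f.
D = 3 × 267 × (1−f)/f ≈ 3 × 267 × 9.29336 ≈ 7443.98 mg.

7444 mg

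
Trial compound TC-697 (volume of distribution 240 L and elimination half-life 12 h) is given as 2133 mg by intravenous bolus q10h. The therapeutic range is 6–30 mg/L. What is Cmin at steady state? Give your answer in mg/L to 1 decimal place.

11.4 mg/L

τ/t½ = 10/12 ≈ 0.83333, so fraction remaining f = (1/2)^(10/12) ≈ 0.5612.
Single-dose peak C₀ = D/Vd = 2133/240 ≈ 8.887 mg/L.
Steady-state trough Cmin,ss = C₀·f/(1−f) ≈ 8.887 × 0.5612/0.4388 ≈ 11.366 mg/L.
Trough 11.4 mg/L vs MEC 6 mg/L: adequate.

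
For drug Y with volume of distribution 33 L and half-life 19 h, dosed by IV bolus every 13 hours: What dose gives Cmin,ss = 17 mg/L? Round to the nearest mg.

τ/t½ = 13/19 ≈ 0.68421, so f = (1/2)^(13/19) ≈ 0.622346.
Cmin,ss = (D/Vd)·f/(1−f), so D = Cmin,ss·Vd·(1−f)/f.
D = 17 × 33 × (1−f)/f ≈ 17 × 33 × 0.60682 ≈ 340.43 mg.

340 mg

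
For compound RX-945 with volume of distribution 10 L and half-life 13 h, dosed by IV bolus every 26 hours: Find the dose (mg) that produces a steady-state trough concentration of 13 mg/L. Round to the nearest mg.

390 mg

τ/t½ = 26/13 ≈ 2, so f = (1/2)^(26/13) ≈ 0.250000.
Cmin,ss = (D/Vd)·f/(1−f), so D = Cmin,ss·Vd·(1−f)/f.
D = 13 × 10 × (1−f)/f ≈ 13 × 10 × 3.00000 ≈ 390.00 mg.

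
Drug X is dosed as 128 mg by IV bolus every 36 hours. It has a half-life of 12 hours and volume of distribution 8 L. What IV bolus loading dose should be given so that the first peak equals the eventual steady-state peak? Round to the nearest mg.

f = (1/2)^(36/12) ≈ 0.125000; accumulation ratio R = 1/(1−f) ≈ 1.14286.
Loading dose to hit Cmax,ss on first dose: D_load = D_maint·R ≈ 128 × 1.14286 ≈ 146.29 mg.

146 mg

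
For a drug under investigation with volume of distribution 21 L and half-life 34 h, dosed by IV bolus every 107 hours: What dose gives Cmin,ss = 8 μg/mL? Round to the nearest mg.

τ/t½ = 107/34 ≈ 3.1471, so f = (1/2)^(107/34) ≈ 0.112886.
Cmin,ss = (D/Vd)·f/(1−f), so D = Cmin,ss·Vd·(1−f)/f.
D = 8 × 21 × (1−f)/f ≈ 8 × 21 × 7.85849 ≈ 1320.23 mg.

1320 mg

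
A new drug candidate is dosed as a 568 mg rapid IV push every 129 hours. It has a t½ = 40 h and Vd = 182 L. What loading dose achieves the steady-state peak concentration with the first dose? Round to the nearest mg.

636 mg

f = (1/2)^(129/40) ≈ 0.106949; accumulation ratio R = 1/(1−f) ≈ 1.11976.
Loading dose to hit Cmax,ss on first dose: D_load = D_maint·R ≈ 568 × 1.11976 ≈ 636.02 mg.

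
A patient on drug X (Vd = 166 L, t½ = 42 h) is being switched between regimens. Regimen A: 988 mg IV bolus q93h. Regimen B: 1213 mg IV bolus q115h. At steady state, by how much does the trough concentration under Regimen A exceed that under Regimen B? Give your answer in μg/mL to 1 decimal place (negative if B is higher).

Regimen A: f = (1/2)^(93/42) ≈ 0.2155; Cmin,ss = (988/166)·f/(1−f) ≈ 1.635 μg/mL.
Regimen B: f = (1/2)^(115/42) ≈ 0.1499; Cmin,ss = (1213/166)·f/(1−f) ≈ 1.288 μg/mL.
Difference ≈ 1.635 − 1.288 ≈ 0.347 μg/mL.

0.3 μg/mL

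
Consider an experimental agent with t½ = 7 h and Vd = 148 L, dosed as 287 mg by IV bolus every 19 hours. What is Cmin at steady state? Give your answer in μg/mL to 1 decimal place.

Over one 19-h interval, 19/7 ≈ 2.7143 half-lives elapse, leaving f ≈ 0.1524 of each dose.
Single-dose peak C₀ = D/Vd = 287/148 ≈ 1.939 μg/mL.
Steady-state trough Cmin,ss = C₀·f/(1−f) ≈ 1.939 × 0.1524/0.8476 ≈ 0.349 μg/mL.

0.3 μg/mL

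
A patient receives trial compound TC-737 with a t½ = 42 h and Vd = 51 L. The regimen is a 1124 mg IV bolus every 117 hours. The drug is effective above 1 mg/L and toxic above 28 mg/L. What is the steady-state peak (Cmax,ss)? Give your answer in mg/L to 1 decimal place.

Over one 117-h interval, 117/42 ≈ 2.7857 half-lives elapse, leaving f ≈ 0.1450 of each dose.
Accumulation ratio R = 1/(1 − f) ≈ 1/0.8550 ≈ 1.1696.
Single-dose peak C₀ = D/Vd = 1124/51 ≈ 22.039 mg/L.
Steady-state peak Cmax,ss = C₀·R ≈ 22.039 × 1.1696 ≈ 25.777 mg/L.
Peak 25.8 mg/L vs MTC 28 mg/L: below toxic threshold.

25.8 mg/L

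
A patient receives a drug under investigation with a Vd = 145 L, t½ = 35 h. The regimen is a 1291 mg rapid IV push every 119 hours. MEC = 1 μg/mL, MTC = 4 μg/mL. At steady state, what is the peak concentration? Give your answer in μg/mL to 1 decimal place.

9.8 μg/mL

k = ln2/t½ = ln2/35 ≈ 0.019804 h⁻¹; fraction remaining f = e^(−kτ) = e^(−0.019804×119) ≈ 0.0947.
At steady state, accumulation factor R = 1/(1 − e^(−kτ)) ≈ 1.1046.
Single-dose peak C₀ = D/Vd = 1291/145 ≈ 8.903 μg/mL.
Cmax,ss = C₀/(1 − f) ≈ 8.903/0.9053 ≈ 9.834 μg/mL.
Peak 9.8 μg/mL vs MTC 4 μg/mL: exceeds toxic threshold.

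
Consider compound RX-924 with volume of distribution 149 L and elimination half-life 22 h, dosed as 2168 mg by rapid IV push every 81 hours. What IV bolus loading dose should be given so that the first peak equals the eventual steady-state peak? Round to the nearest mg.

f = (1/2)^(81/22) ≈ 0.077922; accumulation ratio R = 1/(1−f) ≈ 1.08451.
Loading dose to hit Cmax,ss on first dose: D_load = D_maint·R ≈ 2168 × 1.08451 ≈ 2351.22 mg.

2351 mg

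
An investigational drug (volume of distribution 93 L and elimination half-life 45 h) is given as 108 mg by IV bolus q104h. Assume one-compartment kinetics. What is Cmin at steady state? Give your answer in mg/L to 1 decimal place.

0.3 mg/L

τ/t½ = 104/45 ≈ 2.3111, so fraction remaining f = (1/2)^(104/45) ≈ 0.2015.
Single-dose peak C₀ = D/Vd = 108/93 ≈ 1.161 mg/L.
Steady-state trough Cmin,ss = C₀·f/(1−f) ≈ 1.161 × 0.2015/0.7985 ≈ 0.293 mg/L.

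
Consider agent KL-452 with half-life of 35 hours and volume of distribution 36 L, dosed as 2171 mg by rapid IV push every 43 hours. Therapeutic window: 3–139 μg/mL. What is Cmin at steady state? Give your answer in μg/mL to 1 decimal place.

τ/t½ = 43/35 ≈ 1.2286, so fraction remaining f = (1/2)^(43/35) ≈ 0.4267.
Each bolus raises the concentration by D/Vd = 2171/36 ≈ 60.306 μg/mL.
Steady-state trough Cmin,ss = C₀·f/(1−f) ≈ 60.306 × 0.4267/0.5733 ≈ 44.885 μg/mL.
Trough 44.9 μg/mL vs MEC 3 μg/mL: adequate.

44.9 μg/mL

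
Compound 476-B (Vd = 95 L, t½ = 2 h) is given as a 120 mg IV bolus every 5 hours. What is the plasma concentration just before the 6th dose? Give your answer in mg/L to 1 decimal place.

0.3 mg/L

f = (1/2)^(τ/t½) = (1/2)^(5/2) ≈ 0.1768.
C₀ = D/Vd = 120/95 ≈ 1.263 mg/L.
Before the 6th dose, 5 doses have been given. Superposition: Cmin = C₀·(f + f² + … + f^5).
≈ 1.263 × (0.1768 + 0.0313 + 0.0055 + 0.0010 + 0.0002) ≈ 1.263 × 0.2148 ≈ 0.271 mg/L.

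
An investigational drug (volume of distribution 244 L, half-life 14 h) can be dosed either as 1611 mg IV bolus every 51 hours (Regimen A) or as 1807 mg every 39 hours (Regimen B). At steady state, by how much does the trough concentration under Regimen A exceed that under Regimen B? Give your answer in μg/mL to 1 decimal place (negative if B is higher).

Regimen A: f = (1/2)^(51/14) ≈ 0.0801; Cmin,ss = (1611/244)·f/(1−f) ≈ 0.575 μg/mL.
Regimen B: f = (1/2)^(39/14) ≈ 0.1450; Cmin,ss = (1807/244)·f/(1−f) ≈ 1.256 μg/mL.
Difference ≈ 0.575 − 1.256 ≈ -0.681 μg/mL.

-0.7 μg/mL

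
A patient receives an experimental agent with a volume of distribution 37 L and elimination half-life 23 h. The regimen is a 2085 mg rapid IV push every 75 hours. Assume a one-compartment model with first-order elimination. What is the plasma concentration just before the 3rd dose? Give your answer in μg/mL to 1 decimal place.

f = (1/2)^(τ/t½) = (1/2)^(75/23) ≈ 0.1043.
C₀ = D/Vd = 2085/37 ≈ 56.351 μg/mL.
Before the 3rd dose, 2 doses have been given. Superposition: Cmin = C₀·(f + f²).
≈ 56.351 × (0.1043 + 0.0109) ≈ 56.351 × 0.1152 ≈ 6.492 μg/mL.

6.5 μg/mL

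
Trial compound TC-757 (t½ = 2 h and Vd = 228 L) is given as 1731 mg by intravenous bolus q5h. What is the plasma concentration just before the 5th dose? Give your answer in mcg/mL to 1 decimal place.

1.6 mcg/mL

f = (1/2)^(τ/t½) = (1/2)^(5/2) ≈ 0.1768.
C₀ = D/Vd = 1731/228 ≈ 7.592 mcg/mL.
Before the 5th dose, 4 doses have been given. Superposition: Cmin = C₀·(f + f² + … + f^4).
≈ 7.592 × (0.1768 + 0.0313 + 0.0055 + 0.0010) ≈ 7.592 × 0.2146 ≈ 1.629 mcg/mL.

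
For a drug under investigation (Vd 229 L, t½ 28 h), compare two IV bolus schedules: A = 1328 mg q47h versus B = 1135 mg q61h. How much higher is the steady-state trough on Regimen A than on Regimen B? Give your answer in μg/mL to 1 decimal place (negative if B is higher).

1.2 μg/mL

Regimen A: f = (1/2)^(47/28) ≈ 0.3124; Cmin,ss = (1328/229)·f/(1−f) ≈ 2.635 μg/mL.
Regimen B: f = (1/2)^(61/28) ≈ 0.2209; Cmin,ss = (1135/229)·f/(1−f) ≈ 1.405 μg/mL.
Difference ≈ 2.635 − 1.405 ≈ 1.230 μg/mL.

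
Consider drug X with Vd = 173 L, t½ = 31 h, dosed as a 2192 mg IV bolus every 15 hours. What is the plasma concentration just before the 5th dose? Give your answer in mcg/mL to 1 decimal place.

23.5 mcg/mL

f = (1/2)^(τ/t½) = (1/2)^(15/31) ≈ 0.7151.
C₀ = D/Vd = 2192/173 ≈ 12.671 mcg/mL.
Before the 5th dose, 4 doses have been given. Superposition: Cmin = C₀·(f + f² + … + f^4).
≈ 12.671 × (0.7151 + 0.5114 + 0.3657 + 0.2615) ≈ 12.671 × 1.8537 ≈ 23.488 mcg/mL.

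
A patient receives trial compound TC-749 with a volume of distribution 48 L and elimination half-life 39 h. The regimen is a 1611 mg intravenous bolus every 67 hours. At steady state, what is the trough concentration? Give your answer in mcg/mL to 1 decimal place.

14.7 mcg/mL

Over one 67-h interval, 67/39 ≈ 1.7179 half-lives elapse, leaving f ≈ 0.3040 of each dose.
Each bolus raises the concentration by D/Vd = 1611/48 ≈ 33.562 mcg/mL.
Steady-state trough Cmin,ss = C₀·f/(1−f) ≈ 33.562 × 0.3040/0.6960 ≈ 14.659 mcg/mL.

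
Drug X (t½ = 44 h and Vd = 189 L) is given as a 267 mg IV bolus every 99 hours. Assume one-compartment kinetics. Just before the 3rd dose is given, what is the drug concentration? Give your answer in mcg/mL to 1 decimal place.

f = (1/2)^(τ/t½) = (1/2)^(99/44) ≈ 0.2102.
C₀ = D/Vd = 267/189 ≈ 1.413 mcg/mL.
Before the 3rd dose, 2 doses have been given. Superposition: Cmin = C₀·(f + f²).
≈ 1.413 × (0.2102 + 0.0442) ≈ 1.413 × 0.2544 ≈ 0.359 mcg/mL.

0.4 mcg/mL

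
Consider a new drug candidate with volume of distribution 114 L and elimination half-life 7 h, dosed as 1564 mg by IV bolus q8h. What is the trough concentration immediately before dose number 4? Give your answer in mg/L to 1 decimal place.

10.3 mg/L

f = (1/2)^(τ/t½) = (1/2)^(8/7) ≈ 0.4529.
C₀ = D/Vd = 1564/114 ≈ 13.719 mg/L.
Before the 4th dose, 3 doses have been given. Superposition: Cmin = C₀·(f + f² + … + f^3).
≈ 13.719 × (0.4529 + 0.2051 + 0.0929) ≈ 13.719 × 0.7509 ≈ 10.302 mg/L.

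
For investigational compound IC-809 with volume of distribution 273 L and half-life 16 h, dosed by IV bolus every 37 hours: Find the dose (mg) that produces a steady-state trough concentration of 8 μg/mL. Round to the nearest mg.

8665 mg

τ/t½ = 37/16 ≈ 2.3125, so f = (1/2)^(37/16) ≈ 0.201311.
Cmin,ss = (D/Vd)·f/(1−f), so D = Cmin,ss·Vd·(1−f)/f.
D = 8 × 273 × (1−f)/f ≈ 8 × 273 × 3.96744 ≈ 8664.89 mg.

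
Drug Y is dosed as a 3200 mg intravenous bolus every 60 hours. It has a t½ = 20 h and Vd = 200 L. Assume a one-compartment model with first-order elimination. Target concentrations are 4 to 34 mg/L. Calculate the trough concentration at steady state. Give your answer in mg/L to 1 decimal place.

2.3 mg/L

τ = 60 h = 3 half-lives, so f = (1/2)^3 = 0.125.
At steady state, R = 1/(1 − 0.125) = 8/7.
Single-dose peak C₀ = D/Vd = 3200/200 = 16 mg/L.
Steady-state peak Cmax,ss = C₀·R = 16 × 8/7 ≈ 18.286 mg/L.
Steady-state trough Cmin,ss = Cmax,ss·f ≈ 18.286 × 0.125 ≈ 2.286 mg/L.
Trough 2.3 mg/L vs MEC 4 mg/L: subtherapeutic.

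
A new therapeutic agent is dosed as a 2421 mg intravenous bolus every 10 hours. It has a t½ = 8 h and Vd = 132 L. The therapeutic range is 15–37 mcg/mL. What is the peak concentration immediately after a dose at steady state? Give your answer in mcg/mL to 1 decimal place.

Over one 10-h interval, 10/8 ≈ 1.25 half-lives elapse, leaving f ≈ 0.4204 of each dose.
Accumulation ratio R = 1/(1 − f) ≈ 1/0.5796 ≈ 1.7253.
Single-dose peak C₀ = D/Vd = 2421/132 ≈ 18.341 mcg/mL.
Steady-state peak Cmax,ss = C₀·R ≈ 18.341 × 1.7253 ≈ 31.644 mcg/mL.
Peak 31.6 mcg/mL vs MTC 37 mcg/mL: below toxic threshold.

31.6 mcg/mL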